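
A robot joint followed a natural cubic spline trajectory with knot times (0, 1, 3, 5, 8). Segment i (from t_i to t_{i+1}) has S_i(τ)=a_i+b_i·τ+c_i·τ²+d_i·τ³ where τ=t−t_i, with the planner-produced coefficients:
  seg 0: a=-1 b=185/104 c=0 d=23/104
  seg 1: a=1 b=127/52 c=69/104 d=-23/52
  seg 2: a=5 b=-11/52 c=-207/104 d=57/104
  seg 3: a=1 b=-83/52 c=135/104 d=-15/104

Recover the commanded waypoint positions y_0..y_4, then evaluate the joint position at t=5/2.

y_0 = S_0(0) = a_0 = -1
y_1 = S_1(0) = a_1 = 1
y_2 = S_2(0) = a_2 = 5
y_3 = S_3(0) = a_3 = 1
y_4 = S_3(3) = 4
t_q=5/2 is in segment 1 (τ=3/2); S_1(τ)=485/104

y_0=-1 y_1=1 y_2=5 y_3=1 y_4=4
S(5/2) = 485/104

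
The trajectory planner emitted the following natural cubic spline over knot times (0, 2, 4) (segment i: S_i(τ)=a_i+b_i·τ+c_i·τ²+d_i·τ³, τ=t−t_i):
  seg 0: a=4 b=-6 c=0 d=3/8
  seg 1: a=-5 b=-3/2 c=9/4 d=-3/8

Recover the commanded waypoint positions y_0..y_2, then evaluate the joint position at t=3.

y_0=4 y_1=-5 y_2=-2
S(3) = -37/8

y_0 = S_0(0) = a_0 = 4
y_1 = S_1(0) = a_1 = -5
y_2 = S_1(2) = -2
t_q=3 is in segment 1 (τ=1); S_1(τ)=-37/8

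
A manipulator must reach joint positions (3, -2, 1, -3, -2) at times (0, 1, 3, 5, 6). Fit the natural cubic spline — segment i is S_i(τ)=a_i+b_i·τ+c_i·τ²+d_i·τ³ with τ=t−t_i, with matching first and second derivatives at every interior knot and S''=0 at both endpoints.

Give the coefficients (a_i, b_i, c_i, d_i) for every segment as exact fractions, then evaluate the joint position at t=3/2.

Δ: Δ0=-5, Δ1=3/2, Δ2=-2, Δ3=1
row 1: diag=6, rhs=39; c'=1/3, d'=13/2
row 2: denom=8−2·1/3=22/3; d'=(-21−2·13/2)/(22/3)=-51/11
row 3: denom=6−2·3/11=60/11; d'=(18−2·-51/11)/(60/11)=5
back: M3=5
back: M2=-51/11−3/11·5=-6
back: M1=13/2−1/3·-6=17/2
M: M0=0, M1=17/2, M2=-6, M3=5, M4=0
seg 0: a=3, c=M0/2=0, d=(M1−M0)/(6·1)=17/12, b=Δ0−h0·(2M0+M1)/6=-77/12
seg 1: a=-2, c=M1/2=17/4, d=(M2−M1)/(6·2)=-29/24, b=Δ1−h1·(2M1+M2)/6=-13/6
seg 2: a=1, c=M2/2=-3, d=(M3−M2)/(6·2)=11/12, b=Δ2−h2·(2M2+M3)/6=1/3
seg 3: a=-3, c=M3/2=5/2, d=(M4−M3)/(6·1)=-5/6, b=Δ3−h3·(2M3+M4)/6=-2/3
t_q=3/2 → seg 1, τ=1/2; S=-2+-13/6·τ+17/4·τ²+-29/24·τ³=-139/64

  seg 0: a=3 b=-77/12 c=0 d=17/12
  seg 1: a=-2 b=-13/6 c=17/4 d=-29/24
  seg 2: a=1 b=1/3 c=-3 d=11/12
  seg 3: a=-3 b=-2/3 c=5/2 d=-5/6
S(3/2) = -139/64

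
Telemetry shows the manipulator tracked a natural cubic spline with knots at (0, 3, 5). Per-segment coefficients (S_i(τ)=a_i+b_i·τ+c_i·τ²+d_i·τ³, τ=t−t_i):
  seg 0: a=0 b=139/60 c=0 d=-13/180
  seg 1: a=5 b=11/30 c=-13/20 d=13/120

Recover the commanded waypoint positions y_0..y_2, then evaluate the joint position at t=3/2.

y_0 = S_0(0) = a_0 = 0
y_1 = S_1(0) = a_1 = 5
y_2 = S_1(2) = 4
t_q=3/2 is in segment 0 (τ=3/2); S_0(τ)=517/160

y_0=0 y_1=5 y_2=4
S(3/2) = 517/160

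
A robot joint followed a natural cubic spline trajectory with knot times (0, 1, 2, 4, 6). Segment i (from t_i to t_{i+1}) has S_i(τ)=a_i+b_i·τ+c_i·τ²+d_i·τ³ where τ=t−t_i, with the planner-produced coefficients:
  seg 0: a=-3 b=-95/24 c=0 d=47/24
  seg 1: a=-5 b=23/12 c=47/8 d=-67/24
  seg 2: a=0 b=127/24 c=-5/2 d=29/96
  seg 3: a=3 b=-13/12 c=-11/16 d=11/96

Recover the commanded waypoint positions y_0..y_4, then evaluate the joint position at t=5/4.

y_0=-3 y_1=-5 y_2=0 y_3=3 y_4=-1
S(5/4) = -2149/512

y_0 = S_0(0) = a_0 = -3
y_1 = S_1(0) = a_1 = -5
y_2 = S_2(0) = a_2 = 0
y_3 = S_3(0) = a_3 = 3
y_4 = S_3(2) = -1
t_q=5/4 is in segment 1 (τ=1/4); S_1(τ)=-2149/512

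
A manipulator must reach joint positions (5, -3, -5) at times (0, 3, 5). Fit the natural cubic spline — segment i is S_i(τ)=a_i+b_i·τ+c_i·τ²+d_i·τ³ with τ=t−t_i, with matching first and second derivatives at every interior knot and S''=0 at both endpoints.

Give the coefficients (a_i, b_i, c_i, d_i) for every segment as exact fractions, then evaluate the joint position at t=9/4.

Δ: Δ0=-8/3, Δ1=-1
row 1: diag=10, rhs=10; c'=1/5, d'=1
back: M1=1
M: M0=0, M1=1, M2=0
seg 0: a=5, c=M0/2=0, d=(M1−M0)/(6·3)=1/18, b=Δ0−h0·(2M0+M1)/6=-19/6
seg 1: a=-3, c=M1/2=1/2, d=(M2−M1)/(6·2)=-1/12, b=Δ1−h1·(2M1+M2)/6=-5/3
t_q=9/4 → seg 0, τ=9/4; S=5+-19/6·τ+0·τ²+1/18·τ³=-191/128

  seg 0: a=5 b=-19/6 c=0 d=1/18
  seg 1: a=-3 b=-5/3 c=1/2 d=-1/12
S(9/4) = -191/128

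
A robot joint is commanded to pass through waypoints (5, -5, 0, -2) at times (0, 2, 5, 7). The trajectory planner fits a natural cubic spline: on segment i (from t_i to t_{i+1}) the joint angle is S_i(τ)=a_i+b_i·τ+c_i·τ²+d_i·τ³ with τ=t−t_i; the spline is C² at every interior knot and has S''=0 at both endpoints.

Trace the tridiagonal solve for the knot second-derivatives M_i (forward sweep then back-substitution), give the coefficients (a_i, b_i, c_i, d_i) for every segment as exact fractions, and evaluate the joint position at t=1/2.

Δ: Δ0=-5, Δ1=5/3, Δ2=-1
row 1: diag=10, rhs=40; c'=3/10, d'=4
row 2: denom=10−3·3/10=91/10; d'=(-16−3·4)/(91/10)=-40/13
back: M2=-40/13
back: M1=4−3/10·-40/13=64/13
M: M0=0, M1=64/13, M2=-40/13, M3=0
seg 0: a=5, c=M0/2=0, d=(M1−M0)/(6·2)=16/39, b=Δ0−h0·(2M0+M1)/6=-259/39
seg 1: a=-5, c=M1/2=32/13, d=(M2−M1)/(6·3)=-4/9, b=Δ1−h1·(2M1+M2)/6=-67/39
seg 2: a=0, c=M2/2=-20/13, d=(M3−M2)/(6·2)=10/39, b=Δ2−h2·(2M2+M3)/6=41/39
t_q=1/2 → seg 0, τ=1/2; S=5+-259/39·τ+0·τ²+16/39·τ³=45/26

  seg 0: a=5 b=-259/39 c=0 d=16/39
  seg 1: a=-5 b=-67/39 c=32/13 d=-4/9
  seg 2: a=0 b=41/39 c=-20/13 d=10/39
S(1/2) = 45/26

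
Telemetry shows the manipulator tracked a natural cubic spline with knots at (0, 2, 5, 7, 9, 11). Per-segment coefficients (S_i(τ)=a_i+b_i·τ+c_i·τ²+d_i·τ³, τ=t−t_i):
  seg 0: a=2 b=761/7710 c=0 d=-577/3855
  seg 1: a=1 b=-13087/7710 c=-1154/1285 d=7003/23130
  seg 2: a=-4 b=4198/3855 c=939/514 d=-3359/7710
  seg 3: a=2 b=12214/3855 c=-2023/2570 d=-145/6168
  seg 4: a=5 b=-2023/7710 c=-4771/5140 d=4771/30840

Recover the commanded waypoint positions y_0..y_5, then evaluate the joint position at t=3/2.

y_0 = S_0(0) = a_0 = 2
y_1 = S_1(0) = a_1 = 1
y_2 = S_2(0) = a_2 = -4
y_3 = S_3(0) = a_3 = 2
y_4 = S_4(0) = a_4 = 5
y_5 = S_4(2) = 2
t_q=3/2 is in segment 0 (τ=3/2); S_0(τ)=16889/10280

y_0=2 y_1=1 y_2=-4 y_3=2 y_4=5 y_5=2
S(3/2) = 16889/10280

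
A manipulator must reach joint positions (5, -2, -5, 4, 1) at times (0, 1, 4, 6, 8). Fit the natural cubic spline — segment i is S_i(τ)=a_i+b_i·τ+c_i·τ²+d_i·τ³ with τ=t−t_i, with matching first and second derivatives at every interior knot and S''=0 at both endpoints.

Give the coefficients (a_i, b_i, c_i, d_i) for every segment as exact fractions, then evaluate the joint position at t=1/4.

Δ: Δ0=-7, Δ1=-1, Δ2=9/2, Δ3=-3/2
row 1: diag=8, rhs=36; c'=3/8, d'=9/2
row 2: denom=10−3·3/8=71/8; d'=(33−3·9/2)/(71/8)=156/71
row 3: denom=8−2·16/71=536/71; d'=(-36−2·156/71)/(536/71)=-717/134
back: M3=-717/134
back: M2=156/71−16/71·-717/134=228/67
back: M1=9/2−3/8·228/67=216/67
M: M0=0, M1=216/67, M2=228/67, M3=-717/134, M4=0
seg 0: a=5, c=M0/2=0, d=(M1−M0)/(6·1)=36/67, b=Δ0−h0·(2M0+M1)/6=-505/67
seg 1: a=-2, c=M1/2=108/67, d=(M2−M1)/(6·3)=2/201, b=Δ1−h1·(2M1+M2)/6=-397/67
seg 2: a=-5, c=M2/2=114/67, d=(M3−M2)/(6·2)=-391/536, b=Δ2−h2·(2M2+M3)/6=269/67
seg 3: a=4, c=M3/2=-717/268, d=(M4−M3)/(6·2)=239/536, b=Δ3−h3·(2M3+M4)/6=277/134
t_q=1/4 → seg 0, τ=1/4; S=5+-505/67·τ+0·τ²+36/67·τ³=3349/1072

  seg 0: a=5 b=-505/67 c=0 d=36/67
  seg 1: a=-2 b=-397/67 c=108/67 d=2/201
  seg 2: a=-5 b=269/67 c=114/67 d=-391/536
  seg 3: a=4 b=277/134 c=-717/268 d=239/536
S(1/4) = 3349/1072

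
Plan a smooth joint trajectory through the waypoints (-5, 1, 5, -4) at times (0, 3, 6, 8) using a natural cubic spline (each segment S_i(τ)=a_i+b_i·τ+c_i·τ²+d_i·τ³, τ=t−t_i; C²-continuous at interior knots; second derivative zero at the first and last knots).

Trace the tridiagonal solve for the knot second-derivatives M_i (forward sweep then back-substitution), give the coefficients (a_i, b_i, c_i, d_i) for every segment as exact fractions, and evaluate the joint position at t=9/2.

Δ: Δ0=2, Δ1=4/3, Δ2=-9/2
row 1: diag=12, rhs=-4; c'=1/4, d'=-1/3
row 2: denom=10−3·1/4=37/4; d'=(-35−3·-1/3)/(37/4)=-136/37
back: M2=-136/37
back: M1=-1/3−1/4·-136/37=65/111
M: M0=0, M1=65/111, M2=-136/37, M3=0
seg 0: a=-5, c=M0/2=0, d=(M1−M0)/(6·3)=65/1998, b=Δ0−h0·(2M0+M1)/6=379/222
seg 1: a=1, c=M1/2=65/222, d=(M2−M1)/(6·3)=-473/1998, b=Δ1−h1·(2M1+M2)/6=287/111
seg 2: a=5, c=M2/2=-68/37, d=(M3−M2)/(6·2)=34/111, b=Δ2−h2·(2M2+M3)/6=-455/222
t_q=9/2 → seg 1, τ=3/2; S=1+287/111·τ+65/222·τ²+-473/1998·τ³=2805/592

  seg 0: a=-5 b=379/222 c=0 d=65/1998
  seg 1: a=1 b=287/111 c=65/222 d=-473/1998
  seg 2: a=5 b=-455/222 c=-68/37 d=34/111
S(9/2) = 2805/592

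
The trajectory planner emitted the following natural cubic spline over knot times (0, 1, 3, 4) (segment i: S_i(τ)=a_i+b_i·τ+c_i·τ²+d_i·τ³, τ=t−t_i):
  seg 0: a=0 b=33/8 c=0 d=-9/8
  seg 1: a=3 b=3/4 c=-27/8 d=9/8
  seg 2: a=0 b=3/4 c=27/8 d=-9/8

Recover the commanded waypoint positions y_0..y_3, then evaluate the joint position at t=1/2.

y_0=0 y_1=3 y_2=0 y_3=3
S(1/2) = 123/64

y_0 = S_0(0) = a_0 = 0
y_1 = S_1(0) = a_1 = 3
y_2 = S_2(0) = a_2 = 0
y_3 = S_2(1) = 3
t_q=1/2 is in segment 0 (τ=1/2); S_0(τ)=123/64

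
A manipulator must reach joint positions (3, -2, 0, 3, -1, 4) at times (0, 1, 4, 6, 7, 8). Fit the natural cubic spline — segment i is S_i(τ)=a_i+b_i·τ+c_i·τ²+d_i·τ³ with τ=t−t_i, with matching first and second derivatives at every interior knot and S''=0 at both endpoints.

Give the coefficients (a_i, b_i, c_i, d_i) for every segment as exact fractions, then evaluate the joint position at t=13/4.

  seg 0: a=3 b=-10193/1806 c=0 d=1163/1806
  seg 1: a=-2 b=-3352/903 c=1163/602 d=-853/5418
  seg 2: a=0 b=6553/1806 c=155/301 d=-713/903
  seg 3: a=3 b=-977/258 c=-1271/301 d=7241/1806
  seg 4: a=-1 b=-184/903 c=4699/602 d=-4699/1806
S(13/4) = -91129/38528

Δ: Δ0=-5, Δ1=2/3, Δ2=3/2, Δ3=-4, Δ4=5
row 1: diag=8, rhs=34; c'=3/8, d'=17/4
row 2: denom=10−3·3/8=71/8; d'=(5−3·17/4)/(71/8)=-62/71
row 3: denom=6−2·16/71=394/71; d'=(-33−2·-62/71)/(394/71)=-2219/394
row 4: denom=4−1·71/394=1505/394; d'=(54−1·-2219/394)/(1505/394)=4699/301
back: M4=4699/301
back: M3=-2219/394−71/394·4699/301=-2542/301
back: M2=-62/71−16/71·-2542/301=310/301
back: M1=17/4−3/8·310/301=1163/301
M: M0=0, M1=1163/301, M2=310/301, M3=-2542/301, M4=4699/301, M5=0
seg 0: a=3, c=M0/2=0, d=(M1−M0)/(6·1)=1163/1806, b=Δ0−h0·(2M0+M1)/6=-10193/1806
seg 1: a=-2, c=M1/2=1163/602, d=(M2−M1)/(6·3)=-853/5418, b=Δ1−h1·(2M1+M2)/6=-3352/903
seg 2: a=0, c=M2/2=155/301, d=(M3−M2)/(6·2)=-713/903, b=Δ2−h2·(2M2+M3)/6=6553/1806
seg 3: a=3, c=M3/2=-1271/301, d=(M4−M3)/(6·1)=7241/1806, b=Δ3−h3·(2M3+M4)/6=-977/258
seg 4: a=-1, c=M4/2=4699/602, d=(M5−M4)/(6·1)=-4699/1806, b=Δ4−h4·(2M4+M5)/6=-184/903
t_q=13/4 → seg 1, τ=9/4; S=-2+-3352/903·τ+1163/602·τ²+-853/5418·τ³=-91129/38528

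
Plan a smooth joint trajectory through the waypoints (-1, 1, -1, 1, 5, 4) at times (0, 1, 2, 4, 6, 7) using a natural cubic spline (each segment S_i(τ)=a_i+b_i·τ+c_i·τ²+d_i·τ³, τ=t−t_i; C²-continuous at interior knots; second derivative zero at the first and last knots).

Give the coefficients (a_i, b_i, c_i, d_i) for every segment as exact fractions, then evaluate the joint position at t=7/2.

Δ: Δ0=2, Δ1=-2, Δ2=1, Δ3=2, Δ4=-1
row 1: diag=4, rhs=-24; c'=1/4, d'=-6
row 2: denom=6−1·1/4=23/4; d'=(18−1·-6)/(23/4)=96/23
row 3: denom=8−2·8/23=168/23; d'=(6−2·96/23)/(168/23)=-9/28
row 4: denom=6−2·23/84=229/42; d'=(-18−2·-9/28)/(229/42)=-729/229
back: M4=-729/229
back: M3=-9/28−23/84·-729/229=126/229
back: M2=96/23−8/23·126/229=912/229
back: M1=-6−1/4·912/229=-1602/229
M: M0=0, M1=-1602/229, M2=912/229, M3=126/229, M4=-729/229, M5=0
seg 0: a=-1, c=M0/2=0, d=(M1−M0)/(6·1)=-267/229, b=Δ0−h0·(2M0+M1)/6=725/229
seg 1: a=1, c=M1/2=-801/229, d=(M2−M1)/(6·1)=419/229, b=Δ1−h1·(2M1+M2)/6=-76/229
seg 2: a=-1, c=M2/2=456/229, d=(M3−M2)/(6·2)=-131/458, b=Δ2−h2·(2M2+M3)/6=-421/229
seg 3: a=1, c=M3/2=63/229, d=(M4−M3)/(6·2)=-285/916, b=Δ3−h3·(2M3+M4)/6=617/229
seg 4: a=5, c=M4/2=-729/458, d=(M5−M4)/(6·1)=243/458, b=Δ4−h4·(2M4+M5)/6=14/229
t_q=7/2 → seg 2, τ=3/2; S=-1+-421/229·τ+456/229·τ²+-131/458·τ³=-889/3664

  seg 0: a=-1 b=725/229 c=0 d=-267/229
  seg 1: a=1 b=-76/229 c=-801/229 d=419/229
  seg 2: a=-1 b=-421/229 c=456/229 d=-131/458
  seg 3: a=1 b=617/229 c=63/229 d=-285/916
  seg 4: a=5 b=14/229 c=-729/458 d=243/458
S(7/2) = -889/3664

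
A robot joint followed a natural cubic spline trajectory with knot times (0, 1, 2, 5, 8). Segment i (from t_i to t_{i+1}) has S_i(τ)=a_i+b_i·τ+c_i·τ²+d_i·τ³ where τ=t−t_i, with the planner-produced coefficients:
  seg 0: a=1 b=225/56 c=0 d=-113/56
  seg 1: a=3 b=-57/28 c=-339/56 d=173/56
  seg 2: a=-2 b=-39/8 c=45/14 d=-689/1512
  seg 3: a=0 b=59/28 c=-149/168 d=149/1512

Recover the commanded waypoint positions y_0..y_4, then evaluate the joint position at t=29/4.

y_0 = S_0(0) = a_0 = 1
y_1 = S_1(0) = a_1 = 3
y_2 = S_2(0) = a_2 = -2
y_3 = S_3(0) = a_3 = 0
y_4 = S_3(3) = 1
t_q=29/4 is in segment 3 (τ=9/4); S_3(τ)=4923/3584

y_0=1 y_1=3 y_2=-2 y_3=0 y_4=1
S(29/4) = 4923/3584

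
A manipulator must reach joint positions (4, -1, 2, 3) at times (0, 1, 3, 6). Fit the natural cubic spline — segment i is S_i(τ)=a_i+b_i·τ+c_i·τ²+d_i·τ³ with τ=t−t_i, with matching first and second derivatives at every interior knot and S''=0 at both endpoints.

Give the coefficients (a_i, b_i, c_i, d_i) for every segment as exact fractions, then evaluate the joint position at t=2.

  seg 0: a=4 b=-521/84 c=0 d=101/84
  seg 1: a=-1 b=-109/42 c=101/28 d=-131/168
  seg 2: a=2 b=52/21 c=-15/14 d=5/42
S(2) = -43/56

Δ: Δ0=-5, Δ1=3/2, Δ2=1/3
row 1: diag=6, rhs=39; c'=1/3, d'=13/2
row 2: denom=10−2·1/3=28/3; d'=(-7−2·13/2)/(28/3)=-15/7
back: M2=-15/7
back: M1=13/2−1/3·-15/7=101/14
M: M0=0, M1=101/14, M2=-15/7, M3=0
seg 0: a=4, c=M0/2=0, d=(M1−M0)/(6·1)=101/84, b=Δ0−h0·(2M0+M1)/6=-521/84
seg 1: a=-1, c=M1/2=101/28, d=(M2−M1)/(6·2)=-131/168, b=Δ1−h1·(2M1+M2)/6=-109/42
seg 2: a=2, c=M2/2=-15/14, d=(M3−M2)/(6·3)=5/42, b=Δ2−h2·(2M2+M3)/6=52/21
t_q=2 → seg 1, τ=1; S=-1+-109/42·τ+101/28·τ²+-131/168·τ³=-43/56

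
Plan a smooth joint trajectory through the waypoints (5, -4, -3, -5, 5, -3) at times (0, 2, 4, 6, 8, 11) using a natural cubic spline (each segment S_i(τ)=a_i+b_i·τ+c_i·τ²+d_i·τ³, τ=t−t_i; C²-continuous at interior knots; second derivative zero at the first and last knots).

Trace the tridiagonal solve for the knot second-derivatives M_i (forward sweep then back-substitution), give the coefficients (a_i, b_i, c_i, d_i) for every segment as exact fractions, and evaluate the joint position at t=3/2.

  seg 0: a=5 b=-4841/795 c=0 d=2527/6360
  seg 1: a=-4 b=-2101/1590 c=2527/1060 d=-937/1272
  seg 2: a=-3 b=-497/795 c=-1079/530 d=2939/3180
  seg 3: a=-5 b=1846/795 c=186/53 d=-3451/3180
  seg 4: a=5 b=2653/795 c=-1591/530 d=1591/4770
S(3/2) = -47369/16960

Δ: Δ0=-9/2, Δ1=1/2, Δ2=-1, Δ3=5, Δ4=-8/3
row 1: diag=8, rhs=30; c'=1/4, d'=15/4
row 2: denom=8−2·1/4=15/2; d'=(-9−2·15/4)/(15/2)=-11/5
row 3: denom=8−2·4/15=112/15; d'=(36−2·-11/5)/(112/15)=303/56
row 4: denom=10−2·15/56=265/28; d'=(-46−2·303/56)/(265/28)=-1591/265
back: M4=-1591/265
back: M3=303/56−15/56·-1591/265=372/53
back: M2=-11/5−4/15·372/53=-1079/265
back: M1=15/4−1/4·-1079/265=2527/530
M: M0=0, M1=2527/530, M2=-1079/265, M3=372/53, M4=-1591/265, M5=0
seg 0: a=5, c=M0/2=0, d=(M1−M0)/(6·2)=2527/6360, b=Δ0−h0·(2M0+M1)/6=-4841/795
seg 1: a=-4, c=M1/2=2527/1060, d=(M2−M1)/(6·2)=-937/1272, b=Δ1−h1·(2M1+M2)/6=-2101/1590
seg 2: a=-3, c=M2/2=-1079/530, d=(M3−M2)/(6·2)=2939/3180, b=Δ2−h2·(2M2+M3)/6=-497/795
seg 3: a=-5, c=M3/2=186/53, d=(M4−M3)/(6·2)=-3451/3180, b=Δ3−h3·(2M3+M4)/6=1846/795
seg 4: a=5, c=M4/2=-1591/530, d=(M5−M4)/(6·3)=1591/4770, b=Δ4−h4·(2M4+M5)/6=2653/795
t_q=3/2 → seg 0, τ=3/2; S=5+-4841/795·τ+0·τ²+2527/6360·τ³=-47369/16960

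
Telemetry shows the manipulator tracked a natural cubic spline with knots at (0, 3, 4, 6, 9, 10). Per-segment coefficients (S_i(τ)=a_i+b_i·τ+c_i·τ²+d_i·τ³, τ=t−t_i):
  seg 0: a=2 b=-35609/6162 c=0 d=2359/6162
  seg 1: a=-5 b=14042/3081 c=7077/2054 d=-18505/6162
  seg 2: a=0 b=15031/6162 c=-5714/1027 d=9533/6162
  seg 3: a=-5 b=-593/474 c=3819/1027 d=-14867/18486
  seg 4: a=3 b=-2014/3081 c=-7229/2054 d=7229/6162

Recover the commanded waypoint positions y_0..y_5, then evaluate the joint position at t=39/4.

y_0=2 y_1=-5 y_2=0 y_3=-5 y_4=3 y_5=0
S(39/4) = 134737/131456

y_0 = S_0(0) = a_0 = 2
y_1 = S_1(0) = a_1 = -5
y_2 = S_2(0) = a_2 = 0
y_3 = S_3(0) = a_3 = -5
y_4 = S_4(0) = a_4 = 3
y_5 = S_4(1) = 0
t_q=39/4 is in segment 4 (τ=3/4); S_4(τ)=134737/131456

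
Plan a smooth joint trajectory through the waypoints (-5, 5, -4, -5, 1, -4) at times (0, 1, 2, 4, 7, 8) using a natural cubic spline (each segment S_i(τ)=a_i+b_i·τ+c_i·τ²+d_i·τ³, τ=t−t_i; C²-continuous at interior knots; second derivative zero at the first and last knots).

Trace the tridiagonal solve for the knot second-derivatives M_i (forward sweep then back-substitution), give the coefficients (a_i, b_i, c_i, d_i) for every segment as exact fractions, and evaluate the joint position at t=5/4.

  seg 0: a=-5 b=9223/602 c=0 d=-3203/602
  seg 1: a=5 b=-193/301 c=-9609/602 d=4577/602
  seg 2: a=-4 b=-839/86 c=2061/301 d=-334/301
  seg 3: a=-5 b=2599/602 c=57/301 d=-193/602
  seg 4: a=1 b=-964/301 c=-1623/602 d=541/602
S(5/4) = 152605/38528

Δ: Δ0=10, Δ1=-9, Δ2=-1/2, Δ3=2, Δ4=-5
row 1: diag=4, rhs=-114; c'=1/4, d'=-57/2
row 2: denom=6−1·1/4=23/4; d'=(51−1·-57/2)/(23/4)=318/23
row 3: denom=10−2·8/23=214/23; d'=(15−2·318/23)/(214/23)=-291/214
row 4: denom=8−3·69/214=1505/214; d'=(-42−3·-291/214)/(1505/214)=-1623/301
back: M4=-1623/301
back: M3=-291/214−69/214·-1623/301=114/301
back: M2=318/23−8/23·114/301=4122/301
back: M1=-57/2−1/4·4122/301=-9609/301
M: M0=0, M1=-9609/301, M2=4122/301, M3=114/301, M4=-1623/301, M5=0
seg 0: a=-5, c=M0/2=0, d=(M1−M0)/(6·1)=-3203/602, b=Δ0−h0·(2M0+M1)/6=9223/602
seg 1: a=5, c=M1/2=-9609/602, d=(M2−M1)/(6·1)=4577/602, b=Δ1−h1·(2M1+M2)/6=-193/301
seg 2: a=-4, c=M2/2=2061/301, d=(M3−M2)/(6·2)=-334/301, b=Δ2−h2·(2M2+M3)/6=-839/86
seg 3: a=-5, c=M3/2=57/301, d=(M4−M3)/(6·3)=-193/602, b=Δ3−h3·(2M3+M4)/6=2599/602
seg 4: a=1, c=M4/2=-1623/602, d=(M5−M4)/(6·1)=541/602, b=Δ4−h4·(2M4+M5)/6=-964/301
t_q=5/4 → seg 1, τ=1/4; S=5+-193/301·τ+-9609/602·τ²+4577/602·τ³=152605/38528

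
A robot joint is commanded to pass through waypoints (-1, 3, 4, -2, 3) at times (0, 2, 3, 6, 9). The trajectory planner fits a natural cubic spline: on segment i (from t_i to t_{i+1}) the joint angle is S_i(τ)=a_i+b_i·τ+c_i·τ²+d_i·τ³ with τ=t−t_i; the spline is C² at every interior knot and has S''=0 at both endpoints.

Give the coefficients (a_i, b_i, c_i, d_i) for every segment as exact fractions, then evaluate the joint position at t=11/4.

  seg 0: a=-1 b=110/51 c=0 d=-2/51
  seg 1: a=3 b=86/51 c=-4/17 d=-23/51
  seg 2: a=4 b=-7/51 c=-27/17 d=148/459
  seg 3: a=-2 b=-49/51 c=67/51 d=-67/459
S(11/4) = 4289/1088

Δ: Δ0=2, Δ1=1, Δ2=-2, Δ3=5/3
row 1: diag=6, rhs=-6; c'=1/6, d'=-1
row 2: denom=8−1·1/6=47/6; d'=(-18−1·-1)/(47/6)=-102/47
row 3: denom=12−3·18/47=510/47; d'=(22−3·-102/47)/(510/47)=134/51
back: M3=134/51
back: M2=-102/47−18/47·134/51=-54/17
back: M1=-1−1/6·-54/17=-8/17
M: M0=0, M1=-8/17, M2=-54/17, M3=134/51, M4=0
seg 0: a=-1, c=M0/2=0, d=(M1−M0)/(6·2)=-2/51, b=Δ0−h0·(2M0+M1)/6=110/51
seg 1: a=3, c=M1/2=-4/17, d=(M2−M1)/(6·1)=-23/51, b=Δ1−h1·(2M1+M2)/6=86/51
seg 2: a=4, c=M2/2=-27/17, d=(M3−M2)/(6·3)=148/459, b=Δ2−h2·(2M2+M3)/6=-7/51
seg 3: a=-2, c=M3/2=67/51, d=(M4−M3)/(6·3)=-67/459, b=Δ3−h3·(2M3+M4)/6=-49/51
t_q=11/4 → seg 1, τ=3/4; S=3+86/51·τ+-4/17·τ²+-23/51·τ³=4289/1088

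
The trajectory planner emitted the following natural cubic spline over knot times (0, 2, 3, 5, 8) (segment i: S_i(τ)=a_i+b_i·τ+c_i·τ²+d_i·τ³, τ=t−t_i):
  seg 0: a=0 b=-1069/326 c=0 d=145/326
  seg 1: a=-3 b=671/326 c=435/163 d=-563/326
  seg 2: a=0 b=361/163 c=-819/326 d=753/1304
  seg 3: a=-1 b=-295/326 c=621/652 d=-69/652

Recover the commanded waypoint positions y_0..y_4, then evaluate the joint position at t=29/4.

y_0=0 y_1=-3 y_2=0 y_3=-1 y_4=2
S(29/4) = 24215/41728

y_0 = S_0(0) = a_0 = 0
y_1 = S_1(0) = a_1 = -3
y_2 = S_2(0) = a_2 = 0
y_3 = S_3(0) = a_3 = -1
y_4 = S_3(3) = 2
t_q=29/4 is in segment 3 (τ=9/4); S_3(τ)=24215/41728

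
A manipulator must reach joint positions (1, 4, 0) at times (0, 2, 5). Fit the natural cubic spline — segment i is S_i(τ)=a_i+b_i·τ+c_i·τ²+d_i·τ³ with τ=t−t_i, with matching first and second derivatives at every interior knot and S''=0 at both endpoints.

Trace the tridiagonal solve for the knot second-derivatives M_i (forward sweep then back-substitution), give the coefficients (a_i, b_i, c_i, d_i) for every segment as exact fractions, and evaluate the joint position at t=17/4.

Δ: Δ0=3/2, Δ1=-4/3
row 1: diag=10, rhs=-17; c'=3/10, d'=-17/10
back: M1=-17/10
M: M0=0, M1=-17/10, M2=0
seg 0: a=1, c=M0/2=0, d=(M1−M0)/(6·2)=-17/120, b=Δ0−h0·(2M0+M1)/6=31/15
seg 1: a=4, c=M1/2=-17/20, d=(M2−M1)/(6·3)=17/180, b=Δ1−h1·(2M1+M2)/6=11/30
t_q=17/4 → seg 1, τ=9/4; S=4+11/30·τ+-17/20·τ²+17/180·τ³=409/256

  seg 0: a=1 b=31/15 c=0 d=-17/120
  seg 1: a=4 b=11/30 c=-17/20 d=17/180
S(17/4) = 409/256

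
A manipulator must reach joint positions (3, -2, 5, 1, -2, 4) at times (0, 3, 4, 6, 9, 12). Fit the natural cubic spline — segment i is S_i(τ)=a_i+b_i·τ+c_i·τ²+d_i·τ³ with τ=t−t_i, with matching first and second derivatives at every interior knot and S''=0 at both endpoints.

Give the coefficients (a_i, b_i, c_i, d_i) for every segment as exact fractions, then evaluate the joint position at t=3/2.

Δ: Δ0=-5/3, Δ1=7, Δ2=-2, Δ3=-1, Δ4=2
row 1: diag=8, rhs=52; c'=1/8, d'=13/2
row 2: denom=6−1·1/8=47/8; d'=(-54−1·13/2)/(47/8)=-484/47
row 3: denom=10−2·16/47=438/47; d'=(6−2·-484/47)/(438/47)=625/219
row 4: denom=12−3·47/146=1611/146; d'=(18−3·625/219)/(1611/146)=1378/1611
back: M4=1378/1611
back: M3=625/219−47/146·1378/1611=4154/1611
back: M2=-484/47−16/47·4154/1611=-18004/1611
back: M1=13/2−1/8·-18004/1611=12722/1611
M: M0=0, M1=12722/1611, M2=-18004/1611, M3=4154/1611, M4=1378/1611, M5=0
seg 0: a=3, c=M0/2=0, d=(M1−M0)/(6·3)=6361/14499, b=Δ0−h0·(2M0+M1)/6=-9046/1611
seg 1: a=-2, c=M1/2=6361/1611, d=(M2−M1)/(6·1)=-569/179, b=Δ1−h1·(2M1+M2)/6=10037/1611
seg 2: a=5, c=M2/2=-9002/1611, d=(M3−M2)/(6·2)=1231/1074, b=Δ2−h2·(2M2+M3)/6=7396/1611
seg 3: a=1, c=M3/2=2077/1611, d=(M4−M3)/(6·3)=-1388/14499, b=Δ3−h3·(2M3+M4)/6=-6454/1611
seg 4: a=-2, c=M4/2=689/1611, d=(M5−M4)/(6·3)=-689/14499, b=Δ4−h4·(2M4+M5)/6=1844/1611
t_q=3/2 → seg 0, τ=3/2; S=3+-9046/1611·τ+0·τ²+6361/14499·τ³=-5645/1432

  seg 0: a=3 b=-9046/1611 c=0 d=6361/14499
  seg 1: a=-2 b=10037/1611 c=6361/1611 d=-569/179
  seg 2: a=5 b=7396/1611 c=-9002/1611 d=1231/1074
  seg 3: a=1 b=-6454/1611 c=2077/1611 d=-1388/14499
  seg 4: a=-2 b=1844/1611 c=689/1611 d=-689/14499
S(3/2) = -5645/1432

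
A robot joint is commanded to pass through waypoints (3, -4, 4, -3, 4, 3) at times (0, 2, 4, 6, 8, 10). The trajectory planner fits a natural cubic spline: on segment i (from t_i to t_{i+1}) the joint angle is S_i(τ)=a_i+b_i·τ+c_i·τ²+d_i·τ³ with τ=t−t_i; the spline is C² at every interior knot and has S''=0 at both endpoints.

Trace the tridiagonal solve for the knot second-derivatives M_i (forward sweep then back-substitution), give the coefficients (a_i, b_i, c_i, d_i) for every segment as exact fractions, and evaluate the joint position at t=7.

Δ: Δ0=-7/2, Δ1=4, Δ2=-7/2, Δ3=7/2, Δ4=-1/2
row 1: diag=8, rhs=45; c'=1/4, d'=45/8
row 2: denom=8−2·1/4=15/2; d'=(-45−2·45/8)/(15/2)=-15/2
row 3: denom=8−2·4/15=112/15; d'=(42−2·-15/2)/(112/15)=855/112
row 4: denom=8−2·15/56=209/28; d'=(-24−2·855/112)/(209/28)=-2199/418
back: M4=-2199/418
back: M3=855/112−15/56·-2199/418=1890/209
back: M2=-15/2−4/15·1890/209=-4143/418
back: M1=45/8−1/4·-4143/418=3387/418
M: M0=0, M1=3387/418, M2=-4143/418, M3=1890/209, M4=-2199/418, M5=0
seg 0: a=3, c=M0/2=0, d=(M1−M0)/(6·2)=1129/1672, b=Δ0−h0·(2M0+M1)/6=-1296/209
seg 1: a=-4, c=M1/2=3387/836, d=(M2−M1)/(6·2)=-1255/836, b=Δ1−h1·(2M1+M2)/6=795/418
seg 2: a=4, c=M2/2=-4143/836, d=(M3−M2)/(6·2)=139/88, b=Δ2−h2·(2M2+M3)/6=39/418
seg 3: a=-3, c=M3/2=945/209, d=(M4−M3)/(6·2)=-1993/1672, b=Δ3−h3·(2M3+M4)/6=-162/209
seg 4: a=4, c=M4/2=-2199/836, d=(M5−M4)/(6·2)=733/1672, b=Δ4−h4·(2M4+M5)/6=1257/418
t_q=7 → seg 3, τ=1; S=-3+-162/209·τ+945/209·τ²+-1993/1672·τ³=-745/1672

  seg 0: a=3 b=-1296/209 c=0 d=1129/1672
  seg 1: a=-4 b=795/418 c=3387/836 d=-1255/836
  seg 2: a=4 b=39/418 c=-4143/836 d=139/88
  seg 3: a=-3 b=-162/209 c=945/209 d=-1993/1672
  seg 4: a=4 b=1257/418 c=-2199/836 d=733/1672
S(7) = -745/1672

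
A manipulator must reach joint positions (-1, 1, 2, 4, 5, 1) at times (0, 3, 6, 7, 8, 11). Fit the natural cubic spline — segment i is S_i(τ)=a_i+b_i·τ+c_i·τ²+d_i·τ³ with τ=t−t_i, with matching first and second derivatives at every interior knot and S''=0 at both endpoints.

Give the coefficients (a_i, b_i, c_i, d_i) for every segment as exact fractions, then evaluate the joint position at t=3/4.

Δ: Δ0=2/3, Δ1=1/3, Δ2=2, Δ3=1, Δ4=-4/3
row 1: diag=12, rhs=-2; c'=1/4, d'=-1/6
row 2: denom=8−3·1/4=29/4; d'=(10−3·-1/6)/(29/4)=42/29
row 3: denom=4−1·4/29=112/29; d'=(-6−1·42/29)/(112/29)=-27/14
row 4: denom=8−1·29/112=867/112; d'=(-14−1·-27/14)/(867/112)=-1352/867
back: M4=-1352/867
back: M3=-27/14−29/112·-1352/867=-1322/867
back: M2=42/29−4/29·-1322/867=1438/867
back: M1=-1/6−1/4·1438/867=-168/289
M: M0=0, M1=-168/289, M2=1438/867, M3=-1322/867, M4=-1352/867, M5=0
seg 0: a=-1, c=M0/2=0, d=(M1−M0)/(6·3)=-28/867, b=Δ0−h0·(2M0+M1)/6=830/867
seg 1: a=1, c=M1/2=-84/289, d=(M2−M1)/(6·3)=971/7803, b=Δ1−h1·(2M1+M2)/6=74/867
seg 2: a=2, c=M2/2=719/867, d=(M3−M2)/(6·1)=-460/867, b=Δ2−h2·(2M2+M3)/6=1475/867
seg 3: a=4, c=M3/2=-661/867, d=(M4−M3)/(6·1)=-5/867, b=Δ3−h3·(2M3+M4)/6=511/289
seg 4: a=5, c=M4/2=-676/867, d=(M5−M4)/(6·3)=676/7803, b=Δ4−h4·(2M4+M5)/6=196/867
t_q=3/4 → seg 0, τ=3/4; S=-1+830/867·τ+0·τ²+-28/867·τ³=-1367/4624

  seg 0: a=-1 b=830/867 c=0 d=-28/867
  seg 1: a=1 b=74/867 c=-84/289 d=971/7803
  seg 2: a=2 b=1475/867 c=719/867 d=-460/867
  seg 3: a=4 b=511/289 c=-661/867 d=-5/867
  seg 4: a=5 b=196/867 c=-676/867 d=676/7803
S(3/4) = -1367/4624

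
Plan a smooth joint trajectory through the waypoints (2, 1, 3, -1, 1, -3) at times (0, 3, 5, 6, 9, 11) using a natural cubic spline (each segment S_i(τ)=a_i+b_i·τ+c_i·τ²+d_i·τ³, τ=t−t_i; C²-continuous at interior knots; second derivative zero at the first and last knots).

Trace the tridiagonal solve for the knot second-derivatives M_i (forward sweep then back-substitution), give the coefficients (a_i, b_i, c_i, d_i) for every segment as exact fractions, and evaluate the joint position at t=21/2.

Δ: Δ0=-1/3, Δ1=1, Δ2=-4, Δ3=2/3, Δ4=-2
row 1: diag=10, rhs=8; c'=1/5, d'=4/5
row 2: denom=6−2·1/5=28/5; d'=(-30−2·4/5)/(28/5)=-79/14
row 3: denom=8−1·5/28=219/28; d'=(28−1·-79/14)/(219/28)=314/73
row 4: denom=10−3·28/73=646/73; d'=(-16−3·314/73)/(646/73)=-1055/323
back: M4=-1055/323
back: M3=314/73−28/73·-1055/323=1794/323
back: M2=-79/14−5/28·1794/323=-2143/323
back: M1=4/5−1/5·-2143/323=687/323
M: M0=0, M1=687/323, M2=-2143/323, M3=1794/323, M4=-1055/323, M5=0
seg 0: a=2, c=M0/2=0, d=(M1−M0)/(6·3)=229/1938, b=Δ0−h0·(2M0+M1)/6=-2707/1938
seg 1: a=1, c=M1/2=687/646, d=(M2−M1)/(6·2)=-1415/1938, b=Δ1−h1·(2M1+M2)/6=1738/969
seg 2: a=3, c=M2/2=-2143/646, d=(M3−M2)/(6·1)=3937/1938, b=Δ2−h2·(2M2+M3)/6=-2630/969
seg 3: a=-1, c=M3/2=897/323, d=(M4−M3)/(6·3)=-2849/5814, b=Δ3−h3·(2M3+M4)/6=-371/114
seg 4: a=1, c=M4/2=-1055/646, d=(M5−M4)/(6·2)=1055/3876, b=Δ4−h4·(2M4+M5)/6=172/969
t_q=21/2 → seg 4, τ=3/2; S=1+172/969·τ+-1055/646·τ²+1055/3876·τ³=-15397/10336

  seg 0: a=2 b=-2707/1938 c=0 d=229/1938
  seg 1: a=1 b=1738/969 c=687/646 d=-1415/1938
  seg 2: a=3 b=-2630/969 c=-2143/646 d=3937/1938
  seg 3: a=-1 b=-371/114 c=897/323 d=-2849/5814
  seg 4: a=1 b=172/969 c=-1055/646 d=1055/3876
S(21/2) = -15397/10336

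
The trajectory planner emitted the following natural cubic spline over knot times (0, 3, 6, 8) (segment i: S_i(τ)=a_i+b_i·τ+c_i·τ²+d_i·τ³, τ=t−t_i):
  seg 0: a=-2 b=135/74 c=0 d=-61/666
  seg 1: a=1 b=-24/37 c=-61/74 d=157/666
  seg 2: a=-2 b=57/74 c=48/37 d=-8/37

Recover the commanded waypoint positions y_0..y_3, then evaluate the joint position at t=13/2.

y_0=-2 y_1=1 y_2=-2 y_3=3
S(13/2) = -195/148

y_0 = S_0(0) = a_0 = -2
y_1 = S_1(0) = a_1 = 1
y_2 = S_2(0) = a_2 = -2
y_3 = S_2(2) = 3
t_q=13/2 is in segment 2 (τ=1/2); S_2(τ)=-195/148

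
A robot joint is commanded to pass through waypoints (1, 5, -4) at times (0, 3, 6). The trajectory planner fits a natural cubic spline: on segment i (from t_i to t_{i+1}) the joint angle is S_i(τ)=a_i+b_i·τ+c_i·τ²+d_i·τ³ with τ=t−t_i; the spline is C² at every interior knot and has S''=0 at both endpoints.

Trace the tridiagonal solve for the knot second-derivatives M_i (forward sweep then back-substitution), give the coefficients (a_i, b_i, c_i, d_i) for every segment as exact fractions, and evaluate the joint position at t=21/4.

Δ: Δ0=4/3, Δ1=-3
row 1: diag=12, rhs=-26; c'=1/4, d'=-13/6
back: M1=-13/6
M: M0=0, M1=-13/6, M2=0
seg 0: a=1, c=M0/2=0, d=(M1−M0)/(6·3)=-13/108, b=Δ0−h0·(2M0+M1)/6=29/12
seg 1: a=5, c=M1/2=-13/12, d=(M2−M1)/(6·3)=13/108, b=Δ1−h1·(2M1+M2)/6=-5/6
t_q=21/4 → seg 1, τ=9/4; S=5+-5/6·τ+-13/12·τ²+13/108·τ³=-253/256

  seg 0: a=1 b=29/12 c=0 d=-13/108
  seg 1: a=5 b=-5/6 c=-13/12 d=13/108
S(21/4) = -253/256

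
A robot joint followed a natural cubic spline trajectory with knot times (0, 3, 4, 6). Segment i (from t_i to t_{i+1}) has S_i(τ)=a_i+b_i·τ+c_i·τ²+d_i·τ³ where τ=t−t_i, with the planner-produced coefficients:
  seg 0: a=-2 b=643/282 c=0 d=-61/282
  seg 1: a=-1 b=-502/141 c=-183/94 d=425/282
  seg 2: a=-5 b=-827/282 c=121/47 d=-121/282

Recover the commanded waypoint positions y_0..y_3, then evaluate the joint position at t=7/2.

y_0=-2 y_1=-1 y_2=-5 y_3=-4
S(7/2) = -2315/752

y_0 = S_0(0) = a_0 = -2
y_1 = S_1(0) = a_1 = -1
y_2 = S_2(0) = a_2 = -5
y_3 = S_2(2) = -4
t_q=7/2 is in segment 1 (τ=1/2); S_1(τ)=-2315/752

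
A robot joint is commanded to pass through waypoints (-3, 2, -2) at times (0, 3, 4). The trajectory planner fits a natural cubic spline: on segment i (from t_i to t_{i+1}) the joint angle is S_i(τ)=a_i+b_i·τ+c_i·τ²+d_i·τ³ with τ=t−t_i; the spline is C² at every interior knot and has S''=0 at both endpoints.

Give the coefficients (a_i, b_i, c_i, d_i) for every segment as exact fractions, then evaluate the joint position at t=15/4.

Δ: Δ0=5/3, Δ1=-4
row 1: diag=8, rhs=-34; c'=1/8, d'=-17/4
back: M1=-17/4
M: M0=0, M1=-17/4, M2=0
seg 0: a=-3, c=M0/2=0, d=(M1−M0)/(6·3)=-17/72, b=Δ0−h0·(2M0+M1)/6=91/24
seg 1: a=2, c=M1/2=-17/8, d=(M2−M1)/(6·1)=17/24, b=Δ1−h1·(2M1+M2)/6=-31/12
t_q=15/4 → seg 1, τ=3/4; S=2+-31/12·τ+-17/8·τ²+17/24·τ³=-427/512

  seg 0: a=-3 b=91/24 c=0 d=-17/72
  seg 1: a=2 b=-31/12 c=-17/8 d=17/24
S(15/4) = -427/512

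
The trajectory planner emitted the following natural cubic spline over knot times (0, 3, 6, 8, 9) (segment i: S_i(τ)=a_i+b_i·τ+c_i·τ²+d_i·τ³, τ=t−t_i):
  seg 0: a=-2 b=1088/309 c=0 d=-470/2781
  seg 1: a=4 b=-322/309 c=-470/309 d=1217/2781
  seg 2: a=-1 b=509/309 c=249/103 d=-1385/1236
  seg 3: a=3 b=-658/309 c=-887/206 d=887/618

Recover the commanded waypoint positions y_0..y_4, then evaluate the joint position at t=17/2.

y_0 = S_0(0) = a_0 = -2
y_1 = S_1(0) = a_1 = 4
y_2 = S_2(0) = a_2 = -1
y_3 = S_3(0) = a_3 = 3
y_4 = S_3(1) = -2
t_q=17/2 is in segment 3 (τ=1/2); S_3(τ)=1711/1648

y_0=-2 y_1=4 y_2=-1 y_3=3 y_4=-2
S(17/2) = 1711/1648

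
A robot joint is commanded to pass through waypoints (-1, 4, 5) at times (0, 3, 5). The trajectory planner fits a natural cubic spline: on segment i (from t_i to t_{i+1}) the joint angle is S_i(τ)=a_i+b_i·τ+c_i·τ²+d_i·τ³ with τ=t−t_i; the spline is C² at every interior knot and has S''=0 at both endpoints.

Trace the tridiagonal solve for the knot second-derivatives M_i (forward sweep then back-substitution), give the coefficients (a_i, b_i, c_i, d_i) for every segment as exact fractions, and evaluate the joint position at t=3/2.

Δ: Δ0=5/3, Δ1=1/2
row 1: diag=10, rhs=-7; c'=1/5, d'=-7/10
back: M1=-7/10
M: M0=0, M1=-7/10, M2=0
seg 0: a=-1, c=M0/2=0, d=(M1−M0)/(6·3)=-7/180, b=Δ0−h0·(2M0+M1)/6=121/60
seg 1: a=4, c=M1/2=-7/20, d=(M2−M1)/(6·2)=7/120, b=Δ1−h1·(2M1+M2)/6=29/30
t_q=3/2 → seg 0, τ=3/2; S=-1+121/60·τ+0·τ²+-7/180·τ³=303/160

  seg 0: a=-1 b=121/60 c=0 d=-7/180
  seg 1: a=4 b=29/30 c=-7/20 d=7/120
S(3/2) = 303/160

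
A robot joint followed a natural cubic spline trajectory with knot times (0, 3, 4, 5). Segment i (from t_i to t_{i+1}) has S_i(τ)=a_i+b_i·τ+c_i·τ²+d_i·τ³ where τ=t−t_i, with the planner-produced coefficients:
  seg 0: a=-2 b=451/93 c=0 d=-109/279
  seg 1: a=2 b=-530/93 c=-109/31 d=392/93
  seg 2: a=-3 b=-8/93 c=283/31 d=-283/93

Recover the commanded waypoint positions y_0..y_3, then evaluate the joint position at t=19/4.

y_0=-2 y_1=2 y_2=-3 y_3=3
S(19/4) = 1561/1984

y_0 = S_0(0) = a_0 = -2
y_1 = S_1(0) = a_1 = 2
y_2 = S_2(0) = a_2 = -3
y_3 = S_2(1) = 3
t_q=19/4 is in segment 2 (τ=3/4); S_2(τ)=1561/1984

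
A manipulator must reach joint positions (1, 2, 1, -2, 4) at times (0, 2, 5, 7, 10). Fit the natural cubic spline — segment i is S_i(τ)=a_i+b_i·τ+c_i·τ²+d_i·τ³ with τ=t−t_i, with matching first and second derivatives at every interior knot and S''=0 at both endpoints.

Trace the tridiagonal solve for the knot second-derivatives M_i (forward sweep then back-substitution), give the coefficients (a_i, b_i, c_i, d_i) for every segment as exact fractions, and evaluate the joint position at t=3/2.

Δ: Δ0=1/2, Δ1=-1/3, Δ2=-3/2, Δ3=2
row 1: diag=10, rhs=-5; c'=3/10, d'=-1/2
row 2: denom=10−3·3/10=91/10; d'=(-7−3·-1/2)/(91/10)=-55/91
row 3: denom=10−2·20/91=870/91; d'=(21−2·-55/91)/(870/91)=2021/870
back: M3=2021/870
back: M2=-55/91−20/91·2021/870=-97/87
back: M1=-1/2−3/10·-97/87=-24/145
M: M0=0, M1=-24/145, M2=-97/87, M3=2021/870, M4=0
seg 0: a=1, c=M0/2=0, d=(M1−M0)/(6·2)=-2/145, b=Δ0−h0·(2M0+M1)/6=161/290
seg 1: a=2, c=M1/2=-12/145, d=(M2−M1)/(6·3)=-413/7830, b=Δ1−h1·(2M1+M2)/6=113/290
seg 2: a=1, c=M2/2=-97/174, d=(M3−M2)/(6·2)=997/3480, b=Δ2−h2·(2M2+M3)/6=-222/145
seg 3: a=-2, c=M3/2=2021/1740, d=(M4−M3)/(6·3)=-2021/15660, b=Δ3−h3·(2M3+M4)/6=-281/870
t_q=3/2 → seg 0, τ=3/2; S=1+161/290·τ+0·τ²+-2/145·τ³=259/145

  seg 0: a=1 b=161/290 c=0 d=-2/145
  seg 1: a=2 b=113/290 c=-12/145 d=-413/7830
  seg 2: a=1 b=-222/145 c=-97/174 d=997/3480
  seg 3: a=-2 b=-281/870 c=2021/1740 d=-2021/15660
S(3/2) = 259/145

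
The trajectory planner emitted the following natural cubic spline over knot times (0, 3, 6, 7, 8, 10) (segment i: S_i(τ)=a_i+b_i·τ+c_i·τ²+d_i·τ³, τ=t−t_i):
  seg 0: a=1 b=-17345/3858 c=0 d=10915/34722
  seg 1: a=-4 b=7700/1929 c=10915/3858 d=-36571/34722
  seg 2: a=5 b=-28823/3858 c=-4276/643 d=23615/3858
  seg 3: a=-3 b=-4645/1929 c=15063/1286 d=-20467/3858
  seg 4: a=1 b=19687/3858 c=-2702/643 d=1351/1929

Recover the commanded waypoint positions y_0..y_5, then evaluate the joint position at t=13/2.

y_0=1 y_1=-4 y_2=5 y_3=-3 y_4=1 y_5=0
S(13/2) = 3777/10288

y_0 = S_0(0) = a_0 = 1
y_1 = S_1(0) = a_1 = -4
y_2 = S_2(0) = a_2 = 5
y_3 = S_3(0) = a_3 = -3
y_4 = S_4(0) = a_4 = 1
y_5 = S_4(2) = 0
t_q=13/2 is in segment 2 (τ=1/2); S_2(τ)=3777/10288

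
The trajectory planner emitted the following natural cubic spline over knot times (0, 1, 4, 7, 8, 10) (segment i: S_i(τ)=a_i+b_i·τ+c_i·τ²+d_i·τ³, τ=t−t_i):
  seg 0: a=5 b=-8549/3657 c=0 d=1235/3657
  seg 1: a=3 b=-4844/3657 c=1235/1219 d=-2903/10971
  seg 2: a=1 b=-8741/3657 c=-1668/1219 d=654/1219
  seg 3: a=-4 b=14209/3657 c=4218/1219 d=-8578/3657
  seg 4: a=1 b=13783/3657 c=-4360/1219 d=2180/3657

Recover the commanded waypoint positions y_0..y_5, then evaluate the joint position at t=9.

y_0 = S_0(0) = a_0 = 5
y_1 = S_1(0) = a_1 = 3
y_2 = S_2(0) = a_2 = 1
y_3 = S_3(0) = a_3 = -4
y_4 = S_4(0) = a_4 = 1
y_5 = S_4(2) = -1
t_q=9 is in segment 4 (τ=1); S_4(τ)=2180/1219

y_0=5 y_1=3 y_2=1 y_3=-4 y_4=1 y_5=-1
S(9) = 2180/1219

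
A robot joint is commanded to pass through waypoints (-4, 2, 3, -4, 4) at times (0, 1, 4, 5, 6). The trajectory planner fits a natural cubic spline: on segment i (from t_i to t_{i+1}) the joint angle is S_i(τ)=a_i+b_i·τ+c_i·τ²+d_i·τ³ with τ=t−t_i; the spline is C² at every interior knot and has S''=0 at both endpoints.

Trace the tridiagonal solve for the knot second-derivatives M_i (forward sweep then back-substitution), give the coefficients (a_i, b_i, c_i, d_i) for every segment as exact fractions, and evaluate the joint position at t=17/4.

  seg 0: a=-4 b=986/159 c=0 d=-32/159
  seg 1: a=2 b=890/159 c=-32/53 d=-61/159
  seg 2: a=3 b=-1333/159 c=-215/53 d=865/159
  seg 3: a=-4 b=-28/159 c=650/53 d=-650/159
S(17/4) = 2495/3392

Δ: Δ0=6, Δ1=1/3, Δ2=-7, Δ3=8
row 1: diag=8, rhs=-34; c'=3/8, d'=-17/4
row 2: denom=8−3·3/8=55/8; d'=(-44−3·-17/4)/(55/8)=-50/11
row 3: denom=4−1·8/55=212/55; d'=(90−1·-50/11)/(212/55)=1300/53
back: M3=1300/53
back: M2=-50/11−8/55·1300/53=-430/53
back: M1=-17/4−3/8·-430/53=-64/53
M: M0=0, M1=-64/53, M2=-430/53, M3=1300/53, M4=0
seg 0: a=-4, c=M0/2=0, d=(M1−M0)/(6·1)=-32/159, b=Δ0−h0·(2M0+M1)/6=986/159
seg 1: a=2, c=M1/2=-32/53, d=(M2−M1)/(6·3)=-61/159, b=Δ1−h1·(2M1+M2)/6=890/159
seg 2: a=3, c=M2/2=-215/53, d=(M3−M2)/(6·1)=865/159, b=Δ2−h2·(2M2+M3)/6=-1333/159
seg 3: a=-4, c=M3/2=650/53, d=(M4−M3)/(6·1)=-650/159, b=Δ3−h3·(2M3+M4)/6=-28/159
t_q=17/4 → seg 2, τ=1/4; S=3+-1333/159·τ+-215/53·τ²+865/159·τ³=2495/3392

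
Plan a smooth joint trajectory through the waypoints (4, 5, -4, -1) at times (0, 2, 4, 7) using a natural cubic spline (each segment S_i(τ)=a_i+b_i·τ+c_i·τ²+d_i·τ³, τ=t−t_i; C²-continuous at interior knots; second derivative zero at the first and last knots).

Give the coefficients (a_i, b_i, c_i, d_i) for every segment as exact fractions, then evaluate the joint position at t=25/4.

Δ: Δ0=1/2, Δ1=-9/2, Δ2=1
row 1: diag=8, rhs=-30; c'=1/4, d'=-15/4
row 2: denom=10−2·1/4=19/2; d'=(33−2·-15/4)/(19/2)=81/19
back: M2=81/19
back: M1=-15/4−1/4·81/19=-183/38
M: M0=0, M1=-183/38, M2=81/19, M3=0
seg 0: a=4, c=M0/2=0, d=(M1−M0)/(6·2)=-61/152, b=Δ0−h0·(2M0+M1)/6=40/19
seg 1: a=5, c=M1/2=-183/76, d=(M2−M1)/(6·2)=115/152, b=Δ1−h1·(2M1+M2)/6=-103/38
seg 2: a=-4, c=M2/2=81/38, d=(M3−M2)/(6·3)=-9/38, b=Δ2−h2·(2M2+M3)/6=-62/19
t_q=25/4 → seg 2, τ=9/4; S=-4+-62/19·τ+81/38·τ²+-9/38·τ³=-7901/2432

  seg 0: a=4 b=40/19 c=0 d=-61/152
  seg 1: a=5 b=-103/38 c=-183/76 d=115/152
  seg 2: a=-4 b=-62/19 c=81/38 d=-9/38
S(25/4) = -7901/2432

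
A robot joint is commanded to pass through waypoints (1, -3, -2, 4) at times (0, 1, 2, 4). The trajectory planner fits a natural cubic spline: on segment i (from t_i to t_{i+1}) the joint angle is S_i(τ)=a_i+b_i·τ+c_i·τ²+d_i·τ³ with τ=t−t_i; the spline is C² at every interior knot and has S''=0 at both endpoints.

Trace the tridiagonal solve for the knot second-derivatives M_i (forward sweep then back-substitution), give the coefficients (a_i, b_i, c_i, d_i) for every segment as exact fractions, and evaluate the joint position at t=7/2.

Δ: Δ0=-4, Δ1=1, Δ2=3
row 1: diag=4, rhs=30; c'=1/4, d'=15/2
row 2: denom=6−1·1/4=23/4; d'=(12−1·15/2)/(23/4)=18/23
back: M2=18/23
back: M1=15/2−1/4·18/23=168/23
M: M0=0, M1=168/23, M2=18/23, M3=0
seg 0: a=1, c=M0/2=0, d=(M1−M0)/(6·1)=28/23, b=Δ0−h0·(2M0+M1)/6=-120/23
seg 1: a=-3, c=M1/2=84/23, d=(M2−M1)/(6·1)=-25/23, b=Δ1−h1·(2M1+M2)/6=-36/23
seg 2: a=-2, c=M2/2=9/23, d=(M3−M2)/(6·2)=-3/46, b=Δ2−h2·(2M2+M3)/6=57/23
t_q=7/2 → seg 2, τ=3/2; S=-2+57/23·τ+9/23·τ²+-3/46·τ³=875/368

  seg 0: a=1 b=-120/23 c=0 d=28/23
  seg 1: a=-3 b=-36/23 c=84/23 d=-25/23
  seg 2: a=-2 b=57/23 c=9/23 d=-3/46
S(7/2) = 875/368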